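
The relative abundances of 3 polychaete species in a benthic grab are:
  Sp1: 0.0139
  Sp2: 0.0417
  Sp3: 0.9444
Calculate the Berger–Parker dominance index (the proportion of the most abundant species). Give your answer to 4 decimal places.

0.9444

The largest proportion is 0.9444, i.e. d = 0.9444 to 4 decimal places.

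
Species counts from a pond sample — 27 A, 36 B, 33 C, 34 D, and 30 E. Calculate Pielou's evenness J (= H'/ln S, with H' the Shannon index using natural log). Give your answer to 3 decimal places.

0.997

Total N = 27+36+33+34+30 = 160, so the proportions are 0.16875, 0.225, 0.20625, 0.2125, 0.1875 (working shown to 5 dp, full precision carried).
H' = −Σ pᵢ ln pᵢ = −((-0.30026) + (-0.33562) + (-0.32560) + (-0.32912) + (-0.31387)) = 1.60448.
With S = 5 species, ln S = 1.60944, so J = 1.60448/1.60944 = 0.99692, i.e. 0.997 to 3 decimal places.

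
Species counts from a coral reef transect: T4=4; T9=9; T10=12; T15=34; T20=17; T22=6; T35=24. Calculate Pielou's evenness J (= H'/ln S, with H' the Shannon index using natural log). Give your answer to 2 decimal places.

Total N = 4+9+12+34+17+6+24 = 106, so the proportions are 0.0377, 0.0849, 0.1132, 0.3208, 0.1604, 0.0566, 0.2264 (working shown to 4 dp, full precision carried).
H' = −Σ pᵢ ln pᵢ = −((-0.1237) + (-0.2094) + (-0.2466) + (-0.3647) + (-0.2935) + (-0.1625) + (-0.3363)) = 1.7368.
With S = 7 species, ln S = 1.9459, so J = 1.7368/1.9459 = 0.8925, i.e. 0.89 to 2 decimal places.

0.89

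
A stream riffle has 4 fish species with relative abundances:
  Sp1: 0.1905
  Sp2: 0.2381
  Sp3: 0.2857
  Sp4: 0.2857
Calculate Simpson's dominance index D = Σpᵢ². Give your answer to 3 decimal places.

0.256

D = 0.1905² + 0.2381² + 0.2857² + 0.2857² = 0.03629 + 0.05669 + 0.08162 + 0.08162 = 0.25623 (working shown to 5 dp, full precision carried).
To 3 decimal places, D = 0.256.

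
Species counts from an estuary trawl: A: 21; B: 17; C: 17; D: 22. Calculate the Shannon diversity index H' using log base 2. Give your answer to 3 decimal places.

Total N = 21+17+17+22 = 77, so the proportions are 0.27273, 0.22078, 0.22078, 0.28571 (working shown to 5 dp, full precision carried).
Each pᵢ log₂ pᵢ term: 0.27273×(-1.87447)=-0.51122, 0.22078×(-2.17932)=-0.48115, 0.22078×(-2.17932)=-0.48115, 0.28571×(-1.80735)=-0.51639.
Sum = -1.98990, so H' = 1.990.

1.990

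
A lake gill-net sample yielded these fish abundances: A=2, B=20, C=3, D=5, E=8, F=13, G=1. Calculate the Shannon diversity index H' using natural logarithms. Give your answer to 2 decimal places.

Total N = 2+20+3+5+8+13+1 = 52, so the proportions are 0.0385, 0.3846, 0.0577, 0.0962, 0.1538, 0.25, 0.0192 (working shown to 4 dp, full precision carried).
Each pᵢ ln pᵢ term: 0.0385×(-3.2581)=-0.1253, 0.3846×(-0.9555)=-0.3675, 0.0577×(-2.8526)=-0.1646, 0.0962×(-2.3418)=-0.2252, 0.1538×(-1.8718)=-0.2880, 0.25×(-1.3863)=-0.3466, 0.0192×(-3.9512)=-0.0760.
Sum = -1.5931, so H' = 1.59.

1.59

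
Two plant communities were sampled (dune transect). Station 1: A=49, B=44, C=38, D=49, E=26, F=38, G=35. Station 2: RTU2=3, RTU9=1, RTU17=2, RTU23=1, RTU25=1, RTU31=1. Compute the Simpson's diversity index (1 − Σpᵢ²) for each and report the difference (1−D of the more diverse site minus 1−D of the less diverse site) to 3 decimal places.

0.062

Station 1: N=279, proportions 0.175627, 0.157706, 0.136201, 0.175627, 0.09319, 0.136201, 0.125448, giving 1−D = 0.851916 (working shown to 6 dp, full precision carried).
Station 2: N=9, proportions 0.333333, 0.111111, 0.222222, 0.111111, 0.111111, 0.111111, giving 1−D = 0.790123.
Difference = |0.851916 − 0.790123| = 0.061793, i.e. 0.062 to 3 decimal places.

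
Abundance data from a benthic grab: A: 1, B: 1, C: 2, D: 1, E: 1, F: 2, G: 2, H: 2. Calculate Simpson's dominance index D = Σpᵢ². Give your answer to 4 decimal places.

Total N = 1+1+2+1+1+2+2+2 = 12, so the proportions are 0.083333, 0.083333, 0.166667, 0.083333, 0.083333, 0.166667, 0.166667, 0.166667 (working shown to 6 dp, full precision carried).
D = 0.083333² + 0.083333² + 0.166667² + 0.083333² + 0.083333² + 0.166667² + 0.166667² + 0.166667² = 0.006944 + 0.006944 + 0.027778 + 0.006944 + 0.006944 + 0.027778 + 0.027778 + 0.027778 = 0.138889.
To 4 decimal places, D = 0.1389.

0.1389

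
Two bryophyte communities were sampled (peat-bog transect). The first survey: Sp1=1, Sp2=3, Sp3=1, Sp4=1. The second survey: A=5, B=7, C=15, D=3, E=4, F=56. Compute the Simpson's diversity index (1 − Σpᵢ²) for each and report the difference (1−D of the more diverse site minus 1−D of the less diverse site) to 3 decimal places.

The first survey: N=6, proportions 0.16667, 0.5, 0.16667, 0.16667, giving 1−D = 0.66667 (working shown to 5 dp, full precision carried).
The second survey: N=90, proportions 0.05556, 0.07778, 0.16667, 0.03333, 0.04444, 0.62222, giving 1−D = 0.57284.
Difference = |0.66667 − 0.57284| = 0.09383, i.e. 0.094 to 3 decimal places.

0.094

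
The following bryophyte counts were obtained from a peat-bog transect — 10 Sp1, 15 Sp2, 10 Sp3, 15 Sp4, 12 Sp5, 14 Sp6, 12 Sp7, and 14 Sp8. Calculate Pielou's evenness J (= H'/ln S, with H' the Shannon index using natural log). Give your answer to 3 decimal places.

Total N = 10+15+10+15+12+14+12+14 = 102, so the proportions are 0.09804, 0.14706, 0.09804, 0.14706, 0.11765, 0.13725, 0.11765, 0.13725 (working shown to 5 dp, full precision carried).
H' = −Σ pᵢ ln pᵢ = −((-0.22769) + (-0.28190) + (-0.22769) + (-0.28190) + (-0.25177) + (-0.27258) + (-0.25177) + (-0.27258)) = 2.06787.
With S = 8 species, ln S = 2.07944, so J = 2.06787/2.07944 = 0.99443, i.e. 0.994 to 3 decimal places.

0.994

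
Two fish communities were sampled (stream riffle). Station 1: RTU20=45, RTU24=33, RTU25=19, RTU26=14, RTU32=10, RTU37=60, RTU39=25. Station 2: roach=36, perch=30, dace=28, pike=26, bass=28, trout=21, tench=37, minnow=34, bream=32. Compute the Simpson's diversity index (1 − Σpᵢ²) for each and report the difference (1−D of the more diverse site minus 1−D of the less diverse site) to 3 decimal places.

Station 1: N=206, proportions 0.21845, 0.16019, 0.09223, 0.06796, 0.04854, 0.29126, 0.12136, giving 1−D = 0.81158 (working shown to 5 dp, full precision carried).
Station 2: N=272, proportions 0.13235, 0.11029, 0.10294, 0.09559, 0.10294, 0.07721, 0.13603, 0.125, 0.11765, giving 1−D = 0.88606.
Difference = |0.81158 − 0.88606| = 0.07448, i.e. 0.074 to 3 decimal places.

0.074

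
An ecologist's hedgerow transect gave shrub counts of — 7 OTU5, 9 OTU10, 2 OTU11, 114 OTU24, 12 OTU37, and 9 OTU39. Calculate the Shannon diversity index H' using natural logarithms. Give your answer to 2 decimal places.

0.95

Total N = 7+9+2+114+12+9 = 153, so the proportions are 0.0458, 0.0588, 0.0131, 0.7451, 0.0784, 0.0588 (working shown to 4 dp, full precision carried).
Each pᵢ ln pᵢ term: 0.0458×(-3.0845)=-0.1411, 0.0588×(-2.8332)=-0.1667, 0.0131×(-4.3373)=-0.0567, 0.7451×(-0.2942)=-0.2192, 0.0784×(-2.5455)=-0.1996, 0.0588×(-2.8332)=-0.1667.
Sum = -0.9500, so H' = 0.95.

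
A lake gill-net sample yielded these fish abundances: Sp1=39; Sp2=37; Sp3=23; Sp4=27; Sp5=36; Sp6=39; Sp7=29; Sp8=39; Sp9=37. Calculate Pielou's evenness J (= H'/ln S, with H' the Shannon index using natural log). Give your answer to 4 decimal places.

Total N = 39+37+23+27+36+39+29+39+37 = 306, so the proportions are 0.127451, 0.120915, 0.075163, 0.088235, 0.117647, 0.127451, 0.094771, 0.127451, 0.120915 (working shown to 6 dp, full precision carried).
H' = −Σ pᵢ ln pᵢ = −((-0.262552) + (-0.255453) + (-0.194530) + (-0.214213) + (-0.251772) + (-0.262552) + (-0.223308) + (-0.262552) + (-0.255453)) = 2.182386.
With S = 9 species, ln S = 2.197225, so J = 2.182386/2.197225 = 0.993247, i.e. 0.9932 to 4 decimal places.

0.9932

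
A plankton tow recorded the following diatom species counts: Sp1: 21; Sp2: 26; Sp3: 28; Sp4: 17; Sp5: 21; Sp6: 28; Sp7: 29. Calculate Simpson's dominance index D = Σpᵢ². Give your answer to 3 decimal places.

Total N = 21+26+28+17+21+28+29 = 170, so the proportions are 0.12353, 0.15294, 0.16471, 0.1, 0.12353, 0.16471, 0.17059 (working shown to 5 dp, full precision carried).
D = 0.12353² + 0.15294² + 0.16471² + 0.1² + 0.12353² + 0.16471² + 0.17059² = 0.01526 + 0.02339 + 0.02713 + 0.01000 + 0.01526 + 0.02713 + 0.02910 = 0.14727.
To 3 decimal places, D = 0.147.

0.147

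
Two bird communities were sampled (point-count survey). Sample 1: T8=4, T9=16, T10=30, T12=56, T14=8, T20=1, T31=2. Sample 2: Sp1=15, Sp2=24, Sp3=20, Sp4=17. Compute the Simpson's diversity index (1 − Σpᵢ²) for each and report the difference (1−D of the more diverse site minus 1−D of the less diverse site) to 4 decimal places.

Sample 1: N=117, proportions 0.034188, 0.136752, 0.25641, 0.478632, 0.068376, 0.008547, 0.017094, giving 1−D = 0.680254 (working shown to 6 dp, full precision carried).
Sample 2: N=76, proportions 0.197368, 0.315789, 0.263158, 0.223684, giving 1−D = 0.742036.
Difference = |0.680254 − 0.742036| = 0.061782, i.e. 0.0618 to 4 decimal places.

0.0618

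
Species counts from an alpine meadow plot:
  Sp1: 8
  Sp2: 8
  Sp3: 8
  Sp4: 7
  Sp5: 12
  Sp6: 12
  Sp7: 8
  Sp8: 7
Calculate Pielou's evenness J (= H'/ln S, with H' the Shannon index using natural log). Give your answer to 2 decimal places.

Total N = 8+8+8+7+12+12+8+7 = 70, so the proportions are 0.1143, 0.1143, 0.1143, 0.1, 0.1714, 0.1714, 0.1143, 0.1 (working shown to 4 dp, full precision carried).
H' = −Σ pᵢ ln pᵢ = −((-0.2479) + (-0.2479) + (-0.2479) + (-0.2303) + (-0.3023) + (-0.3023) + (-0.2479) + (-0.2303)) = 2.0567.
With S = 8 species, ln S = 2.0794, so J = 2.0567/2.0794 = 0.9891, i.e. 0.99 to 2 decimal places.

0.99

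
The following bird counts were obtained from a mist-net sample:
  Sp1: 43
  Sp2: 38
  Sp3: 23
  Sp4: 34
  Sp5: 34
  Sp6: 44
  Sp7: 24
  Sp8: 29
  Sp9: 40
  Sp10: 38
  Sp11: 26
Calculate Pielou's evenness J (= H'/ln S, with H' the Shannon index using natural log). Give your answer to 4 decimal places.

Total N = 43+38+23+34+34+44+24+29+40+38+26 = 373, so the proportions are 0.115282, 0.101877, 0.061662, 0.091153, 0.091153, 0.117962, 0.064343, 0.077748, 0.107239, 0.101877, 0.069705 (working shown to 6 dp, full precision carried).
H' = −Σ pᵢ ln pᵢ = −((-0.249052) + (-0.232686) + (-0.171796) + (-0.218331) + (-0.218331) + (-0.252132) + (-0.176527) + (-0.198590) + (-0.239432) + (-0.232686) + (-0.185658)) = 2.375219.
With S = 11 species, ln S = 2.397895, so J = 2.375219/2.397895 = 0.990543, i.e. 0.9905 to 4 decimal places.

0.9905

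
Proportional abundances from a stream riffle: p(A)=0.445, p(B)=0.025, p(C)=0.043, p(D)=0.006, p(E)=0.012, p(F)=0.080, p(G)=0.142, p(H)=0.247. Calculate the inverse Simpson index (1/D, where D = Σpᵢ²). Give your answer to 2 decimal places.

3.47

D = 0.445² + 0.025² + 0.043² + 0.006² + 0.012² + 0.08² + 0.142² + 0.247² = 0.198025 + 0.000625 + 0.001849 + 0.000036 + 0.000144 + 0.006400 + 0.020164 + 0.061009 = 0.288252 (working shown to 6 dp, full precision carried).
So 1/D = 3.4692, i.e. 3.47 to 2 decimal places.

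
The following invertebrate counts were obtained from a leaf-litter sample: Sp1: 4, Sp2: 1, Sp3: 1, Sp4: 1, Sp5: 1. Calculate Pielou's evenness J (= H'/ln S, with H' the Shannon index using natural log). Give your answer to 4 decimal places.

Total N = 4+1+1+1+1 = 8, so the proportions are 0.5, 0.125, 0.125, 0.125, 0.125 (working shown to 6 dp, full precision carried).
H' = −Σ pᵢ ln pᵢ = −((-0.346574) + (-0.259930) + (-0.259930) + (-0.259930) + (-0.259930)) = 1.386294.
With S = 5 species, ln S = 1.609438, so J = 1.386294/1.609438 = 0.861353, i.e. 0.8614 to 4 decimal places.

0.8614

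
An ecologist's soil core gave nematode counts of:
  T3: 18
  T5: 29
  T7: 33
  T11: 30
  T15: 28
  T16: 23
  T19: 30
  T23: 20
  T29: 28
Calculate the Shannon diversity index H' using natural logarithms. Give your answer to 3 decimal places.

2.180

Total N = 18+29+33+30+28+23+30+20+28 = 239, so the proportions are 0.07531, 0.12134, 0.13808, 0.12552, 0.11715, 0.09623, 0.12552, 0.08368, 0.11715 (working shown to 5 dp, full precision carried).
Each pᵢ ln pᵢ term: 0.07531×(-2.58609)=-0.19477, 0.12134×(-2.10917)=-0.25592, 0.13808×(-1.97996)=-0.27338, 0.12552×(-2.07527)=-0.26049, 0.11715×(-2.14426)=-0.25121, 0.09623×(-2.34097)=-0.22528, 0.12552×(-2.07527)=-0.26049, 0.08368×(-2.48073)=-0.20759, 0.11715×(-2.14426)=-0.25121.
Sum = -2.18036, so H' = 2.180.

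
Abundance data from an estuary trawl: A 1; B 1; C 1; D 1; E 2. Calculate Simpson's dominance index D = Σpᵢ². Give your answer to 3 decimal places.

Total N = 1+1+1+1+2 = 6, so the proportions are 0.16667, 0.16667, 0.16667, 0.16667, 0.33333 (working shown to 5 dp, full precision carried).
D = 0.16667² + 0.16667² + 0.16667² + 0.16667² + 0.33333² = 0.02778 + 0.02778 + 0.02778 + 0.02778 + 0.11111 = 0.22222.
To 3 decimal places, D = 0.222.

0.222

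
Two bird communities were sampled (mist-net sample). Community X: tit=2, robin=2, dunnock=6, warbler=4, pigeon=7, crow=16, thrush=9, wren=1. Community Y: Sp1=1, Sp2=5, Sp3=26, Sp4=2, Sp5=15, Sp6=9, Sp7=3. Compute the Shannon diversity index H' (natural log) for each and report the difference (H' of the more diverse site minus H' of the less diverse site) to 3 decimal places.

0.267

Community X: N=47, proportions 0.042553, 0.042553, 0.12766, 0.085106, 0.148936, 0.340426, 0.191489, 0.021277, giving H' = 1.790017 (working shown to 6 dp, full precision carried).
Community Y: N=61, proportions 0.016393, 0.081967, 0.42623, 0.032787, 0.245902, 0.147541, 0.04918, giving H' = 1.523405.
Difference = |1.790017 − 1.523405| = 0.266612, i.e. 0.267 to 3 decimal places.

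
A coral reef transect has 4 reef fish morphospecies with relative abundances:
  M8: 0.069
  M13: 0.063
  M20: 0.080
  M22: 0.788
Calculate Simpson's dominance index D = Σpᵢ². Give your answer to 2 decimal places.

D = 0.069² + 0.063² + 0.08² + 0.788² = 0.0048 + 0.0040 + 0.0064 + 0.6209 = 0.6361 (working shown to 4 dp, full precision carried).
To 2 decimal places, D = 0.64.

0.64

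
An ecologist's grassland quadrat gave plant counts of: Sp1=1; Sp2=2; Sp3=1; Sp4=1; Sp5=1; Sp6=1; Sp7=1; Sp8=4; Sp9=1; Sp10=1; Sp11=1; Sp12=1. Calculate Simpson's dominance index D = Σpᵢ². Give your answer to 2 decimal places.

Total N = 1+2+1+1+1+1+1+4+1+1+1+1 = 16, so the proportions are 0.0625, 0.125, 0.0625, 0.0625, 0.0625, 0.0625, 0.0625, 0.25, 0.0625, 0.0625, 0.0625, 0.0625 (working shown to 4 dp, full precision carried).
D = 0.0625² + 0.125² + 0.0625² + 0.0625² + 0.0625² + 0.0625² + 0.0625² + 0.25² + 0.0625² + 0.0625² + 0.0625² + 0.0625² = 0.0039 + 0.0156 + 0.0039 + 0.0039 + 0.0039 + 0.0039 + 0.0039 + 0.0625 + 0.0039 + 0.0039 + 0.0039 + 0.0039 = 0.1172.
To 2 decimal places, D = 0.12.

0.12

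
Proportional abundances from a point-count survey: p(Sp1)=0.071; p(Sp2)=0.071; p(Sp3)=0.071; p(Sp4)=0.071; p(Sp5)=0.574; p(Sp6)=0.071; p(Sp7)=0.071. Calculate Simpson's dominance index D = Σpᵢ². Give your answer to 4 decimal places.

D = 0.071² + 0.071² + 0.071² + 0.071² + 0.574² + 0.071² + 0.071² = 0.005041 + 0.005041 + 0.005041 + 0.005041 + 0.329476 + 0.005041 + 0.005041 = 0.359722 (working shown to 6 dp, full precision carried).
To 4 decimal places, D = 0.3597.

0.3597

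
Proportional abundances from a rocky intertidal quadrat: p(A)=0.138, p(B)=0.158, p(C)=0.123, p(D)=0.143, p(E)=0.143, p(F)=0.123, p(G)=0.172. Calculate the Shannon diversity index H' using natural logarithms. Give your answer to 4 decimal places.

Each pᵢ ln pᵢ term (working shown to 6 dp, full precision carried): 0.138×(-1.980502)=-0.273309, 0.158×(-1.845160)=-0.291535, 0.123×(-2.095571)=-0.257755, 0.143×(-1.944911)=-0.278122, 0.143×(-1.944911)=-0.278122, 0.123×(-2.095571)=-0.257755, 0.172×(-1.760261)=-0.302765.
Sum = -1.939364, so H' = 1.9394.

1.9394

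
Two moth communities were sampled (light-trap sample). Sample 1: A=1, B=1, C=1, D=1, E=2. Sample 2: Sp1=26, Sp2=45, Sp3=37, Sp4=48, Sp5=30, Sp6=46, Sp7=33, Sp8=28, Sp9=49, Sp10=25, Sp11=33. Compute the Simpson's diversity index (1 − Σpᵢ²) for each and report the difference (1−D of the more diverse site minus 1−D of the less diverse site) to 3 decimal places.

Sample 1: N=6, proportions 0.16667, 0.16667, 0.16667, 0.16667, 0.33333, giving 1−D = 0.77778 (working shown to 5 dp, full precision carried).
Sample 2: N=400, proportions 0.065, 0.1125, 0.0925, 0.12, 0.075, 0.115, 0.0825, 0.07, 0.1225, 0.0625, 0.0825, giving 1−D = 0.90389.
Difference = |0.77778 − 0.90389| = 0.12611, i.e. 0.126 to 3 decimal places.

0.126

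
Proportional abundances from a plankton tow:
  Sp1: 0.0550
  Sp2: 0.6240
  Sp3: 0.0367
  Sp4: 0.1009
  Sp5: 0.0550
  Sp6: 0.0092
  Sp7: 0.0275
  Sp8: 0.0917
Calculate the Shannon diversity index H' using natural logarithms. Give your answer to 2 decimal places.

Each pᵢ ln pᵢ term (working shown to 4 dp, full precision carried): 0.055×(-2.9004)=-0.1595, 0.624×(-0.4716)=-0.2943, 0.0367×(-3.3050)=-0.1213, 0.1009×(-2.2936)=-0.2314, 0.055×(-2.9004)=-0.1595, 0.0092×(-4.6886)=-0.0431, 0.0275×(-3.5936)=-0.0988, 0.0917×(-2.3892)=-0.2191.
Sum = -1.3271, so H' = 1.33.

1.33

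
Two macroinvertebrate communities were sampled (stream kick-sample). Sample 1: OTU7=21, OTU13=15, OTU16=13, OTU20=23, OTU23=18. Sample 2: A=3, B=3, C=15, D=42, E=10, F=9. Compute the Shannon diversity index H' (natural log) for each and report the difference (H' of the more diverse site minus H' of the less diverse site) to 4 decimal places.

Sample 1: N=90, proportions 0.233333, 0.166667, 0.144444, 0.255556, 0.2, giving H' = 1.588219 (working shown to 6 dp, full precision carried).
Sample 2: N=82, proportions 0.036585, 0.036585, 0.182927, 0.512195, 0.121951, 0.109756, giving H' = 1.394580.
Difference = |1.588219 − 1.394580| = 0.193639, i.e. 0.1936 to 4 decimal places.

0.1936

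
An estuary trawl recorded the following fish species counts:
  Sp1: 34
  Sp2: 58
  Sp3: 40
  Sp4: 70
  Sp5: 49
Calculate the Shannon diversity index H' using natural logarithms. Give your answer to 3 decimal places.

1.577

Total N = 34+58+40+70+49 = 251, so the proportions are 0.13546, 0.23108, 0.15936, 0.27888, 0.19522 (working shown to 5 dp, full precision carried).
Each pᵢ ln pᵢ term: 0.13546×(-1.99909)=-0.27079, 0.23108×(-1.46501)=-0.33853, 0.15936×(-1.83657)=-0.29268, 0.27888×(-1.27696)=-0.35612, 0.19522×(-1.63363)=-0.31892.
Sum = -1.57704, so H' = 1.577.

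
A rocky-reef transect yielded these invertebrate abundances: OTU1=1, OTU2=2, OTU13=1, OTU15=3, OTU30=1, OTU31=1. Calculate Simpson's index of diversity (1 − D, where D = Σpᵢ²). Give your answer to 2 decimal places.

Total N = 1+2+1+3+1+1 = 9, so the proportions are 0.1111, 0.2222, 0.1111, 0.3333, 0.1111, 0.1111 (working shown to 4 dp, full precision carried).
D = 0.1111² + 0.2222² + 0.1111² + 0.3333² + 0.1111² + 0.1111² = 0.0123 + 0.0494 + 0.0123 + 0.1111 + 0.0123 + 0.0123 = 0.2099.
So 1 − D = 0.7901, i.e. 0.79 to 2 decimal places.

0.79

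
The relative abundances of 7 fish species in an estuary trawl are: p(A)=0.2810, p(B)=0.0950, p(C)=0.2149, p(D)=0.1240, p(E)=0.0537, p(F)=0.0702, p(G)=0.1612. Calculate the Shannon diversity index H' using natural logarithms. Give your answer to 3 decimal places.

1.807

Each pᵢ ln pᵢ term (working shown to 5 dp, full precision carried): 0.281×(-1.26940)=-0.35670, 0.095×(-2.35388)=-0.22362, 0.2149×(-1.53758)=-0.33043, 0.124×(-2.08747)=-0.25885, 0.0537×(-2.92434)=-0.15704, 0.0702×(-2.65641)=-0.18648, 0.1612×(-1.82511)=-0.29421.
Sum = -1.80732, so H' = 1.807.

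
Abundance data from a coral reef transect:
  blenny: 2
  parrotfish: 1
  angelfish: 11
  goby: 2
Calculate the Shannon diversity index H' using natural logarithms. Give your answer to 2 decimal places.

Total N = 2+1+11+2 = 16, so the proportions are 0.125, 0.0625, 0.6875, 0.125 (working shown to 4 dp, full precision carried).
Each pᵢ ln pᵢ term: 0.125×(-2.0794)=-0.2599, 0.0625×(-2.7726)=-0.1733, 0.6875×(-0.3747)=-0.2576, 0.125×(-2.0794)=-0.2599.
Sum = -0.9507, so H' = 0.95.

0.95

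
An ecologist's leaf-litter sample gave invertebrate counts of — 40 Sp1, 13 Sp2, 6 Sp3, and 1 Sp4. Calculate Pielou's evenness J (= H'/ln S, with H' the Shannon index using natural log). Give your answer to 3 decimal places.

0.649

Total N = 40+13+6+1 = 60, so the proportions are 0.66667, 0.21667, 0.1, 0.01667 (working shown to 5 dp, full precision carried).
H' = −Σ pᵢ ln pᵢ = −((-0.27031) + (-0.33137) + (-0.23026) + (-0.06824)) = 0.90018.
With S = 4 species, ln S = 1.38629, so J = 0.90018/1.38629 = 0.64934, i.e. 0.649 to 3 decimal places.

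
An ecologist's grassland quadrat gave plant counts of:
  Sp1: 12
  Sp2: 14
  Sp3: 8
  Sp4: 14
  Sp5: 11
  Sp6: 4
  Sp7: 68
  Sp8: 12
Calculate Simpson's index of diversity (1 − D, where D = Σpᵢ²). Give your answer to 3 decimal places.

Total N = 12+14+8+14+11+4+68+12 = 143, so the proportions are 0.08392, 0.0979, 0.05594, 0.0979, 0.07692, 0.02797, 0.47552, 0.08392 (working shown to 5 dp, full precision carried).
D = 0.08392² + 0.0979² + 0.05594² + 0.0979² + 0.07692² + 0.02797² + 0.47552² + 0.08392² = 0.00704 + 0.00958 + 0.00313 + 0.00958 + 0.00592 + 0.00078 + 0.22612 + 0.00704 = 0.26921.
So 1 − D = 0.73079, i.e. 0.731 to 3 decimal places.

0.731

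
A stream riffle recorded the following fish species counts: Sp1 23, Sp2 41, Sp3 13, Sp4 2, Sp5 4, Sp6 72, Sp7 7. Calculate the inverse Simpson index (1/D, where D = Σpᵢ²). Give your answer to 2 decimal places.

3.44

Total N = 23+41+13+2+4+72+7 = 162, so the proportions are 0.141975, 0.253086, 0.080247, 0.012346, 0.024691, 0.444444, 0.04321 (working shown to 6 dp, full precision carried).
D = 0.141975² + 0.253086² + 0.080247² + 0.012346² + 0.024691² + 0.444444² + 0.04321² = 0.020157 + 0.064053 + 0.006440 + 0.000152 + 0.000610 + 0.197531 + 0.001867 = 0.290809.
So 1/D = 3.4387, i.e. 3.44 to 2 decimal places.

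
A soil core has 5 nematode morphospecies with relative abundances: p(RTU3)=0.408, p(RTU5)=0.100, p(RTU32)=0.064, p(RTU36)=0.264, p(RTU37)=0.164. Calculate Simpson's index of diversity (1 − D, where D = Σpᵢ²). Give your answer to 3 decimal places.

D = 0.408² + 0.1² + 0.064² + 0.264² + 0.164² = 0.16646 + 0.01000 + 0.00410 + 0.06970 + 0.02690 = 0.27715 (working shown to 5 dp, full precision carried).
So 1 − D = 0.72285, i.e. 0.723 to 3 decimal places.

0.723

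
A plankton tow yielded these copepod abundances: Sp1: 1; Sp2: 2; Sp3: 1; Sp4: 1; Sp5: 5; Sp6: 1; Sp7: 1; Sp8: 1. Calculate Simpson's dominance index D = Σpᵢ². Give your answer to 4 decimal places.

Total N = 1+2+1+1+5+1+1+1 = 13, so the proportions are 0.076923, 0.153846, 0.076923, 0.076923, 0.384615, 0.076923, 0.076923, 0.076923 (working shown to 6 dp, full precision carried).
D = 0.076923² + 0.153846² + 0.076923² + 0.076923² + 0.384615² + 0.076923² + 0.076923² + 0.076923² = 0.005917 + 0.023669 + 0.005917 + 0.005917 + 0.147929 + 0.005917 + 0.005917 + 0.005917 = 0.207101.
To 4 decimal places, D = 0.2071.

0.2071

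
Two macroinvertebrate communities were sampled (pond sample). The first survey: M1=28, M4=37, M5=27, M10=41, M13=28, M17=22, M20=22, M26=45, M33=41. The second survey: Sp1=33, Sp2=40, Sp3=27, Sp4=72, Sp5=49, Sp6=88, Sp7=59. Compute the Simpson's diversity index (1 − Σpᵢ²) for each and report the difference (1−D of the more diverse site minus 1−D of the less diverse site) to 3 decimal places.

The first survey: N=291, proportions 0.09622, 0.12715, 0.09278, 0.14089, 0.09622, 0.0756, 0.0756, 0.15464, 0.14089, giving 1−D = 0.88166 (working shown to 5 dp, full precision carried).
The second survey: N=368, proportions 0.08967, 0.1087, 0.07337, 0.19565, 0.13315, 0.23913, 0.16033, giving 1−D = 0.83586.
Difference = |0.88166 − 0.83586| = 0.04580, i.e. 0.046 to 3 decimal places.

0.046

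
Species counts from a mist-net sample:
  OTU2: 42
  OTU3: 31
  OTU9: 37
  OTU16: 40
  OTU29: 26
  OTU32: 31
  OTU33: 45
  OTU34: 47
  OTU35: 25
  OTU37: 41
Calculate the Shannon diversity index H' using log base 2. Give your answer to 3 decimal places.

Total N = 42+31+37+40+26+31+45+47+25+41 = 365, so the proportions are 0.11507, 0.08493, 0.10137, 0.10959, 0.07123, 0.08493, 0.12329, 0.12877, 0.06849, 0.11233 (working shown to 5 dp, full precision carried).
Each pᵢ log₂ pᵢ term: 0.11507×(-3.11944)=-0.35895, 0.08493×(-3.55756)=-0.30215, 0.10137×(-3.30230)=-0.33475, 0.10959×(-3.18982)=-0.34957, 0.07123×(-3.81131)=-0.27149, 0.08493×(-3.55756)=-0.30215, 0.12329×(-3.01990)=-0.37232, 0.12877×(-2.95716)=-0.38079, 0.06849×(-3.86790)=-0.26492, 0.11233×(-3.15420)=-0.35431.
Sum = -3.29139, so H' = 3.291.

3.291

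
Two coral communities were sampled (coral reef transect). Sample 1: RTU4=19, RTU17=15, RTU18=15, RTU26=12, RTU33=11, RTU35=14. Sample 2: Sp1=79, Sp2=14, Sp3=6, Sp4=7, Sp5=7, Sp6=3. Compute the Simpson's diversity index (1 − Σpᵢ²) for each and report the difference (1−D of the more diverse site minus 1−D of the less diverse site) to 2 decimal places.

Sample 1: N=86, proportions 0.2209, 0.1744, 0.1744, 0.1395, 0.1279, 0.1628, giving 1−D = 0.8280 (working shown to 4 dp, full precision carried).
Sample 2: N=116, proportions 0.681, 0.1207, 0.0517, 0.0603, 0.0603, 0.0259, giving 1−D = 0.5110.
Difference = |0.8280 − 0.5110| = 0.3170, i.e. 0.32 to 2 decimal places.

0.32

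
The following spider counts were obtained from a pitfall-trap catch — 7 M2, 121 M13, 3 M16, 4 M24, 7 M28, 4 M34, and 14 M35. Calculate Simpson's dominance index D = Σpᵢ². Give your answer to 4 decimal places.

0.5850

Total N = 7+121+3+4+7+4+14 = 160, so the proportions are 0.04375, 0.75625, 0.01875, 0.025, 0.04375, 0.025, 0.0875 (working shown to 6 dp, full precision carried).
D = 0.04375² + 0.75625² + 0.01875² + 0.025² + 0.04375² + 0.025² + 0.0875² = 0.001914 + 0.571914 + 0.000352 + 0.000625 + 0.001914 + 0.000625 + 0.007656 = 0.585000.
To 4 decimal places, D = 0.5850.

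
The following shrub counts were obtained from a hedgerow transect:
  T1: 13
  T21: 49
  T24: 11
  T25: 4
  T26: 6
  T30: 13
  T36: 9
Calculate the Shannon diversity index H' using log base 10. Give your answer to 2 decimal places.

Total N = 13+49+11+4+6+13+9 = 105, so the proportions are 0.1238, 0.4667, 0.1048, 0.0381, 0.0571, 0.1238, 0.0857 (working shown to 4 dp, full precision carried).
Each pᵢ log₁₀ pᵢ term: 0.1238×(-0.9072)=-0.1123, 0.4667×(-0.3310)=-0.1545, 0.1048×(-0.9798)=-0.1026, 0.0381×(-1.4191)=-0.0541, 0.0571×(-1.2430)=-0.0710, 0.1238×(-0.9072)=-0.1123, 0.0857×(-1.0669)=-0.0915.
Sum = -0.6983, so H' = 0.70.

0.70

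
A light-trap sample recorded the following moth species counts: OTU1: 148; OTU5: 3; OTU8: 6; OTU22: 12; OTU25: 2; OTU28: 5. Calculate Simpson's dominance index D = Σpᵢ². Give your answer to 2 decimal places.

0.71

Total N = 148+3+6+12+2+5 = 176, so the proportions are 0.8409, 0.017, 0.0341, 0.0682, 0.0114, 0.0284 (working shown to 4 dp, full precision carried).
D = 0.8409² + 0.017² + 0.0341² + 0.0682² + 0.0114² + 0.0284² = 0.7071 + 0.0003 + 0.0012 + 0.0046 + 0.0001 + 0.0008 = 0.7142.
To 2 decimal places, D = 0.71.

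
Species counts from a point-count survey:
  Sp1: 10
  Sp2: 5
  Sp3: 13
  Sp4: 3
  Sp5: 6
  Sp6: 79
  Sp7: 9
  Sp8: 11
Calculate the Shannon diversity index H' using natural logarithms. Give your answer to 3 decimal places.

Total N = 10+5+13+3+6+79+9+11 = 136, so the proportions are 0.07353, 0.03676, 0.09559, 0.02206, 0.04412, 0.58088, 0.06618, 0.08088 (working shown to 5 dp, full precision carried).
Each pᵢ ln pᵢ term: 0.07353×(-2.61007)=-0.19192, 0.03676×(-3.30322)=-0.12144, 0.09559×(-2.34771)=-0.22441, 0.02206×(-3.81404)=-0.08413, 0.04412×(-3.12090)=-0.13769, 0.58088×(-0.54321)=-0.31554, 0.06618×(-2.71543)=-0.17970, 0.08088×(-2.51476)=-0.20340.
Sum = -1.45823, so H' = 1.458.

1.458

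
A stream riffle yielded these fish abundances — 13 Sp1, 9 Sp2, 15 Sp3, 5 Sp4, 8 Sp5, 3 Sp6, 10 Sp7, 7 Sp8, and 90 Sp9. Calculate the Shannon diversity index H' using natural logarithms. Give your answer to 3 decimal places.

Total N = 13+9+15+5+8+3+10+7+90 = 160, so the proportions are 0.08125, 0.05625, 0.09375, 0.03125, 0.05, 0.01875, 0.0625, 0.04375, 0.5625 (working shown to 5 dp, full precision carried).
Each pᵢ ln pᵢ term: 0.08125×(-2.51022)=-0.20396, 0.05625×(-2.87795)=-0.16188, 0.09375×(-2.36712)=-0.22192, 0.03125×(-3.46574)=-0.10830, 0.05×(-2.99573)=-0.14979, 0.01875×(-3.97656)=-0.07456, 0.0625×(-2.77259)=-0.17329, 0.04375×(-3.12926)=-0.13691, 0.5625×(-0.57536)=-0.32364.
Sum = -1.55424, so H' = 1.554.

1.554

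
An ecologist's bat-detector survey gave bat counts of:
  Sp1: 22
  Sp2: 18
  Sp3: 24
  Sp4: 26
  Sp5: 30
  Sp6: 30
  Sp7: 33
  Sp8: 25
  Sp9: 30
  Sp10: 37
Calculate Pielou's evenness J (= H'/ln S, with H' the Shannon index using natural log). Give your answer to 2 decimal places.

0.99

Total N = 22+18+24+26+30+30+33+25+30+37 = 275, so the proportions are 0.08, 0.0655, 0.0873, 0.0945, 0.1091, 0.1091, 0.12, 0.0909, 0.1091, 0.1345 (working shown to 4 dp, full precision carried).
H' = −Σ pᵢ ln pᵢ = −((-0.2021) + (-0.1785) + (-0.2128) + (-0.2230) + (-0.2417) + (-0.2417) + (-0.2544) + (-0.2180) + (-0.2417) + (-0.2699)) = 2.2837.
With S = 10 species, ln S = 2.3026, so J = 2.2837/2.3026 = 0.9918, i.e. 0.99 to 2 decimal places.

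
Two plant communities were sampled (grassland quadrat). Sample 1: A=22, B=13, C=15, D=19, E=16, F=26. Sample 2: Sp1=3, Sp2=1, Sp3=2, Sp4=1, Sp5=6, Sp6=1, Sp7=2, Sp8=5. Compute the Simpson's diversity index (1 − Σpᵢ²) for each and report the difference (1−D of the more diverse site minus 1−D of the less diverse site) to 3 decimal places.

0.007

Sample 1: N=111, proportions 0.1982, 0.11712, 0.13514, 0.17117, 0.14414, 0.23423, giving 1−D = 0.82380 (working shown to 5 dp, full precision carried).
Sample 2: N=21, proportions 0.14286, 0.04762, 0.09524, 0.04762, 0.28571, 0.04762, 0.09524, 0.2381, giving 1−D = 0.81633.
Difference = |0.82380 − 0.81633| = 0.00747, i.e. 0.007 to 3 decimal places.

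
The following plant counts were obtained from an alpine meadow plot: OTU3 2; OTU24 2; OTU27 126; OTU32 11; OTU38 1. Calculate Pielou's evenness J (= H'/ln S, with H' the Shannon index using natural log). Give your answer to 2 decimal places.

0.29

Total N = 2+2+126+11+1 = 142, so the proportions are 0.0141, 0.0141, 0.8873, 0.0775, 0.007 (working shown to 4 dp, full precision carried).
H' = −Σ pᵢ ln pᵢ = −((-0.0600) + (-0.0600) + (-0.1061) + (-0.1981) + (-0.0349)) = 0.4592.
With S = 5 species, ln S = 1.6094, so J = 0.4592/1.6094 = 0.2853, i.e. 0.29 to 2 decimal places.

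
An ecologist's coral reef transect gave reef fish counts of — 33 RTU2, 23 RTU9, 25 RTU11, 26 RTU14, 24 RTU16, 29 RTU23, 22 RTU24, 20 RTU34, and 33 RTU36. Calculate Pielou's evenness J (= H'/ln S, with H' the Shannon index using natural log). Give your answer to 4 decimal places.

0.9937

Total N = 33+23+25+26+24+29+22+20+33 = 235, so the proportions are 0.140426, 0.097872, 0.106383, 0.110638, 0.102128, 0.123404, 0.093617, 0.085106, 0.140426 (working shown to 6 dp, full precision carried).
H' = −Σ pᵢ ln pᵢ = −((-0.275666) + (-0.227464) + (-0.238373) + (-0.243569) + (-0.233007) + (-0.258197) + (-0.221736) + (-0.209690) + (-0.275666)) = 2.183370.
With S = 9 species, ln S = 2.197225, so J = 2.183370/2.197225 = 0.993694, i.e. 0.9937 to 4 decimal places.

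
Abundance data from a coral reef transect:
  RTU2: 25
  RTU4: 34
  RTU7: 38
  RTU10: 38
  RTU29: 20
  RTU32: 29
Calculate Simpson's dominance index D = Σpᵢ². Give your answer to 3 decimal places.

0.175

Total N = 25+34+38+38+20+29 = 184, so the proportions are 0.13587, 0.18478, 0.20652, 0.20652, 0.1087, 0.15761 (working shown to 5 dp, full precision carried).
D = 0.13587² + 0.18478² + 0.20652² + 0.20652² + 0.1087² + 0.15761² = 0.01846 + 0.03414 + 0.04265 + 0.04265 + 0.01181 + 0.02484 = 0.17456.
To 3 decimal places, D = 0.175.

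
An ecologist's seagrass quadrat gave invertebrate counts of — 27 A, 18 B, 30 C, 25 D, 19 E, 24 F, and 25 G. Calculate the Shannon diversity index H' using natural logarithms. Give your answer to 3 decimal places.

Total N = 27+18+30+25+19+24+25 = 168, so the proportions are 0.16071, 0.10714, 0.17857, 0.14881, 0.1131, 0.14286, 0.14881 (working shown to 5 dp, full precision carried).
Each pᵢ ln pᵢ term: 0.16071×(-1.82813)=-0.29381, 0.10714×(-2.23359)=-0.23931, 0.17857×(-1.72277)=-0.30764, 0.14881×(-1.90509)=-0.28350, 0.1131×(-2.17953)=-0.24649, 0.14286×(-1.94591)=-0.27799, 0.14881×(-1.90509)=-0.28350.
Sum = -1.93223, so H' = 1.932.

1.932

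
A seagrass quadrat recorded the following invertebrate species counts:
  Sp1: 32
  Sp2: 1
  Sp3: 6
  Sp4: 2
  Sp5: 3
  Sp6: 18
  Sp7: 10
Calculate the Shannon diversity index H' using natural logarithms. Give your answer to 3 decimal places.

Total N = 32+1+6+2+3+18+10 = 72, so the proportions are 0.44444, 0.01389, 0.08333, 0.02778, 0.04167, 0.25, 0.13889 (working shown to 5 dp, full precision carried).
Each pᵢ ln pᵢ term: 0.44444×(-0.81093)=-0.36041, 0.01389×(-4.27667)=-0.05940, 0.08333×(-2.48491)=-0.20708, 0.02778×(-3.58352)=-0.09954, 0.04167×(-3.17805)=-0.13242, 0.25×(-1.38629)=-0.34657, 0.13889×(-1.97408)=-0.27418.
Sum = -1.47960, so H' = 1.480.

1.480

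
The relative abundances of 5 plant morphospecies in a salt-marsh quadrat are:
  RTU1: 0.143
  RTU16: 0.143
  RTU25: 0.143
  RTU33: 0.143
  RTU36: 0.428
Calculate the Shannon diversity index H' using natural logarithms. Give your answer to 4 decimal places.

Each pᵢ ln pᵢ term (working shown to 6 dp, full precision carried): 0.143×(-1.944911)=-0.278122, 0.143×(-1.944911)=-0.278122, 0.143×(-1.944911)=-0.278122, 0.143×(-1.944911)=-0.278122, 0.428×(-0.848632)=-0.363215.
Sum = -1.475703, so H' = 1.4757.

1.4757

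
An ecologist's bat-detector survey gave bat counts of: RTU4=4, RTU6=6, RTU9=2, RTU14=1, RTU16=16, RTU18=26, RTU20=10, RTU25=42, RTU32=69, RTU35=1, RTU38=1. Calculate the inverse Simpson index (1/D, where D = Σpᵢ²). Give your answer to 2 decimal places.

4.16

Total N = 4+6+2+1+16+26+10+42+69+1+1 = 178, so the proportions are 0.022472, 0.033708, 0.011236, 0.005618, 0.089888, 0.146067, 0.05618, 0.235955, 0.38764, 0.005618, 0.005618 (working shown to 6 dp, full precision carried).
D = 0.022472² + 0.033708² + 0.011236² + 0.005618² + 0.089888² + 0.146067² + 0.05618² + 0.235955² + 0.38764² + 0.005618² + 0.005618² = 0.000505 + 0.001136 + 0.000126 + 0.000032 + 0.008080 + 0.021336 + 0.003156 + 0.055675 + 0.150265 + 0.000032 + 0.000032 = 0.240374.
So 1/D = 4.1602, i.e. 4.16 to 2 decimal places.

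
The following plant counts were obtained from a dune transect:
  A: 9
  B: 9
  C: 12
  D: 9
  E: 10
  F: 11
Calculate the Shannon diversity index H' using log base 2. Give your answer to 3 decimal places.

Total N = 9+9+12+9+10+11 = 60, so the proportions are 0.15, 0.15, 0.2, 0.15, 0.16667, 0.18333 (working shown to 5 dp, full precision carried).
Each pᵢ log₂ pᵢ term: 0.15×(-2.73697)=-0.41054, 0.15×(-2.73697)=-0.41054, 0.2×(-2.32193)=-0.46439, 0.15×(-2.73697)=-0.41054, 0.16667×(-2.58496)=-0.43083, 0.18333×(-2.44746)=-0.44870.
Sum = -2.57555, so H' = 2.576.

2.576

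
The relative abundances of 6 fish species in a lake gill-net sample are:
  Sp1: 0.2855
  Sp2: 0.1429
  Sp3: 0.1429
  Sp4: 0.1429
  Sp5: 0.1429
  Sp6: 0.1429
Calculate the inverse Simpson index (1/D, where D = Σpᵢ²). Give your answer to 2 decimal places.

5.45

D = 0.2855² + 0.1429² + 0.1429² + 0.1429² + 0.1429² + 0.1429² = 0.081510 + 0.020420 + 0.020420 + 0.020420 + 0.020420 + 0.020420 = 0.183612 (working shown to 6 dp, full precision carried).
So 1/D = 5.4463, i.e. 5.45 to 2 decimal places.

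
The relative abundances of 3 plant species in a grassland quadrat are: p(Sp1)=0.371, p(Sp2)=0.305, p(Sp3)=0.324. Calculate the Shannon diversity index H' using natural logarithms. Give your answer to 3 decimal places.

Each pᵢ ln pᵢ term (working shown to 5 dp, full precision carried): 0.371×(-0.99155)=-0.36787, 0.305×(-1.18744)=-0.36217, 0.324×(-1.12701)=-0.36515.
Sum = -1.09519, so H' = 1.095.

1.095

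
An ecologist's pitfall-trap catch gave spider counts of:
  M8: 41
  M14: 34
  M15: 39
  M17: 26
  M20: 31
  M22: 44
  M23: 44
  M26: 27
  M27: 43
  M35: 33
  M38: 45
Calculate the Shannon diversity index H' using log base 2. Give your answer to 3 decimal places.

3.435

Total N = 41+34+39+26+31+44+44+27+43+33+45 = 407, so the proportions are 0.10074, 0.08354, 0.09582, 0.06388, 0.07617, 0.10811, 0.10811, 0.06634, 0.10565, 0.08108, 0.11057 (working shown to 5 dp, full precision carried).
Each pᵢ log₂ pᵢ term: 0.10074×(-3.31133)=-0.33357, 0.08354×(-3.58142)=-0.29919, 0.09582×(-3.38348)=-0.32422, 0.06388×(-3.96845)=-0.25351, 0.07617×(-3.71469)=-0.28294, 0.10811×(-3.20945)=-0.34697, 0.10811×(-3.20945)=-0.34697, 0.06634×(-3.91400)=-0.25965, 0.10565×(-3.24262)=-0.34259, 0.08108×(-3.62449)=-0.29388, 0.11057×(-3.17703)=-0.35127.
Sum = -3.43474, so H' = 3.435.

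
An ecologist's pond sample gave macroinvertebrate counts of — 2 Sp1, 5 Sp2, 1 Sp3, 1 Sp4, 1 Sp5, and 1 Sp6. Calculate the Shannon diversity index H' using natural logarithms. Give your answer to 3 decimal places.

1.540

Total N = 2+5+1+1+1+1 = 11, so the proportions are 0.18182, 0.45455, 0.09091, 0.09091, 0.09091, 0.09091 (working shown to 5 dp, full precision carried).
Each pᵢ ln pᵢ term: 0.18182×(-1.70475)=-0.30995, 0.45455×(-0.78846)=-0.35839, 0.09091×(-2.39790)=-0.21799, 0.09091×(-2.39790)=-0.21799, 0.09091×(-2.39790)=-0.21799, 0.09091×(-2.39790)=-0.21799.
Sum = -1.54031, so H' = 1.540.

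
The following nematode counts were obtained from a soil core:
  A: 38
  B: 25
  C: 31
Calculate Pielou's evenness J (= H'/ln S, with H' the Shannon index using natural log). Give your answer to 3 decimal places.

0.987

Total N = 38+25+31 = 94, so the proportions are 0.40426, 0.26596, 0.32979 (working shown to 5 dp, full precision carried).
H' = −Σ pᵢ ln pᵢ = −((-0.36614) + (-0.35224) + (-0.36584)) = 1.08421.
With S = 3 species, ln S = 1.09861, so J = 1.08421/1.09861 = 0.98689, i.e. 0.987 to 3 decimal places.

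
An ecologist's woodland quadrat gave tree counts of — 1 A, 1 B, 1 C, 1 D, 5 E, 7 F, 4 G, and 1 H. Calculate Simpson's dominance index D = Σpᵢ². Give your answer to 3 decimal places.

Total N = 1+1+1+1+5+7+4+1 = 21, so the proportions are 0.04762, 0.04762, 0.04762, 0.04762, 0.2381, 0.33333, 0.19048, 0.04762 (working shown to 5 dp, full precision carried).
D = 0.04762² + 0.04762² + 0.04762² + 0.04762² + 0.2381² + 0.33333² + 0.19048² + 0.04762² = 0.00227 + 0.00227 + 0.00227 + 0.00227 + 0.05669 + 0.11111 + 0.03628 + 0.00227 = 0.21542.
To 3 decimal places, D = 0.215.

0.215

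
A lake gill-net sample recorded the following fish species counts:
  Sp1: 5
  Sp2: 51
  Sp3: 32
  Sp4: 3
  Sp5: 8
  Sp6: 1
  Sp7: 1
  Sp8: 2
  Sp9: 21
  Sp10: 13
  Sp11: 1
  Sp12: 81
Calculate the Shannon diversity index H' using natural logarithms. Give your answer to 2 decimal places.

1.76

Total N = 5+51+32+3+8+1+1+2+21+13+1+81 = 219, so the proportions are 0.0228, 0.2329, 0.1461, 0.0137, 0.0365, 0.0046, 0.0046, 0.0091, 0.0959, 0.0594, 0.0046, 0.3699 (working shown to 4 dp, full precision carried).
Each pᵢ ln pᵢ term: 0.0228×(-3.7796)=-0.0863, 0.2329×(-1.4572)=-0.3394, 0.1461×(-1.9233)=-0.2810, 0.0137×(-4.2905)=-0.0588, 0.0365×(-3.3096)=-0.1209, 0.0046×(-5.3891)=-0.0246, 0.0046×(-5.3891)=-0.0246, 0.0091×(-4.6959)=-0.0429, 0.0959×(-2.3445)=-0.2248, 0.0594×(-2.8241)=-0.1676, 0.0046×(-5.3891)=-0.0246, 0.3699×(-0.9946)=-0.3679.
Sum = -1.7634, so H' = 1.76.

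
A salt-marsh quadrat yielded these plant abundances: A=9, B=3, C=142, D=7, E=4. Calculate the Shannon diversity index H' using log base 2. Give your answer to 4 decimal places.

0.8439

Total N = 9+3+142+7+4 = 165, so the proportions are 0.054545, 0.018182, 0.860606, 0.042424, 0.024242 (working shown to 6 dp, full precision carried).
Each pᵢ log₂ pᵢ term: 0.054545×(-4.196397)=-0.228894, 0.018182×(-5.781360)=-0.105116, 0.860606×(-0.216575)=-0.186386, 0.042424×(-4.558967)=-0.193411, 0.024242×(-5.366322)=-0.130093.
Sum = -0.843899, so H' = 0.8439.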